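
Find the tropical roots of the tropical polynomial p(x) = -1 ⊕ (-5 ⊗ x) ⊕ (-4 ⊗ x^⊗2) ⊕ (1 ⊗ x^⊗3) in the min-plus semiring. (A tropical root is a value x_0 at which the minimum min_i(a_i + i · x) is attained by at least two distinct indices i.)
Roots: {-5, -1, 4}

Each tropical root is a break point of the lower envelope of the lines y = a_i + i · x (there are 4 lines, with slopes 0, 1, ..., 3). Only the lines that attain the minimum somewhere contribute to roots; other lines are dominated. Here the surviving (envelope) indices are i = 3, i = 2, i = 1, i = 0.
Intersections between consecutive envelope lines give the roots: for adjacent envelope indices i < j the intersection is x = (a_i − a_j) / (j − i). Reading off the sorted break points: {-5, -1, 4}.
Verification: at each break x_0, at least two indices attain the minimum of min_i(a_i + i · x_0).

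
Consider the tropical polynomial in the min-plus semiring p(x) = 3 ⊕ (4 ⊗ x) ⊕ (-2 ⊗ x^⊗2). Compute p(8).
p(8) = 3

A tropical monomial a ⊗ x^⊗i evaluates to a + i · x. Evaluating each term at x = 8:
  Term 0 contributes 3 + 0 · 8 = 3
  Term 1 contributes 4 + 1 · 8 = 12
  Term 2 contributes -2 + 2 · 8 = 14
p(8) = ⊕ of these = min[3, 12, 14] = 3.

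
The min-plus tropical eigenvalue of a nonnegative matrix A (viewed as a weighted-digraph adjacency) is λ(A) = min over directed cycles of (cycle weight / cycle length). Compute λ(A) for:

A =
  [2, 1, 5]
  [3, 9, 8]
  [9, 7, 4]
λ(A) = 2

Enumerate directed cycles and compute their means (weight / length). Sample:
  cycle 0 → 0: weight = 2, length = 1, mean = 2/1 ≈ 2.000
  cycle 1 → 1: weight = 9, length = 1, mean = 9/1 ≈ 9.000
  cycle 2 → 2: weight = 4, length = 1, mean = 4/1 ≈ 4.000
  cycle 0 → 1 → 0: weight = 4, length = 2, mean = 4/2 ≈ 2.000
  cycle 0 → 2 → 0: weight = 14, length = 2, mean = 14/2 ≈ 7.000
  cycle 1 → 0 → 1: weight = 4, length = 2, mean = 4/2 ≈ 2.000
Minimum mean = 2.000, attained e.g. along the cycle 0 → 0 with weight 2 and length 1. So λ(A) = 2/1 = 2.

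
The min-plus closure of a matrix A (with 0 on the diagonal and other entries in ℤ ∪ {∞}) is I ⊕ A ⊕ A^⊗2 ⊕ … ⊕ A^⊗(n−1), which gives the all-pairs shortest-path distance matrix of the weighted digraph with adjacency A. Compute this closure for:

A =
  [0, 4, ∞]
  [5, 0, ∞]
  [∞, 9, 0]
Closure =
  [0, 4, ∞]
  [5, 0, ∞]
  [14, 9, 0]

This is the Floyd-Warshall all-pairs shortest-path computation. For each intermediate vertex k = 0, 1, …, 2, update dist[i][j] ← min(dist[i][j], dist[i][k] + dist[k][j]). The final matrix gives, for each (i, j), the minimum total weight of any directed path from i to j (possibly empty when i = j).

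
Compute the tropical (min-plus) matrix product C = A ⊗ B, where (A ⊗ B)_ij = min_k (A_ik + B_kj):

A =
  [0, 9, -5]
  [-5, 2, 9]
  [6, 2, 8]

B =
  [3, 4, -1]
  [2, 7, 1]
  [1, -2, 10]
A ⊗ B =
  [-4, -7, -1]
  [-2, -1, -6]
  [4, 6, 3]

Apply the min-plus product entry-by-entry:
  C[0][0] = min over k of (A[0][0] + B[0][0] = 0 + 3 = 3, A[0][1] + B[1][0] = 9 + 2 = 11, A[0][2] + B[2][0] = -5 + 1 = -4) = -4 (attained at k = 2)
  C[0][1] = min over k of (A[0][0] + B[0][1] = 0 + 4 = 4, A[0][1] + B[1][1] = 9 + 7 = 16, A[0][2] + B[2][1] = -5 + -2 = -7) = -7 (attained at k = 2)
  C[0][2] = min over k of (A[0][0] + B[0][2] = 0 + -1 = -1, A[0][1] + B[1][2] = 9 + 1 = 10, A[0][2] + B[2][2] = -5 + 10 = 5) = -1 (attained at k = 0)
  C[1][0] = min over k of (A[1][0] + B[0][0] = -5 + 3 = -2, A[1][1] + B[1][0] = 2 + 2 = 4, A[1][2] + B[2][0] = 9 + 1 = 10) = -2 (attained at k = 0)
  C[1][1] = min over k of (A[1][0] + B[0][1] = -5 + 4 = -1, A[1][1] + B[1][1] = 2 + 7 = 9, A[1][2] + B[2][1] = 9 + -2 = 7) = -1 (attained at k = 0)
  C[1][2] = min over k of (A[1][0] + B[0][2] = -5 + -1 = -6, A[1][1] + B[1][2] = 2 + 1 = 3, A[1][2] + B[2][2] = 9 + 10 = 19) = -6 (attained at k = 0)
  C[2][0] = min over k of (A[2][0] + B[0][0] = 6 + 3 = 9, A[2][1] + B[1][0] = 2 + 2 = 4, A[2][2] + B[2][0] = 8 + 1 = 9) = 4 (attained at k = 1)
  C[2][1] = min over k of (A[2][0] + B[0][1] = 6 + 4 = 10, A[2][1] + B[1][1] = 2 + 7 = 9, A[2][2] + B[2][1] = 8 + -2 = 6) = 6 (attained at k = 2)
  C[2][2] = min over k of (A[2][0] + B[0][2] = 6 + -1 = 5, A[2][1] + B[1][2] = 2 + 1 = 3, A[2][2] + B[2][2] = 8 + 10 = 18) = 3 (attained at k = 1)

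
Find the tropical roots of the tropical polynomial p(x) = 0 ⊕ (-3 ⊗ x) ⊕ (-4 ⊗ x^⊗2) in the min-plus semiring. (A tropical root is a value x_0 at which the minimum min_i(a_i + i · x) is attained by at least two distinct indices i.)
Roots: {1, 3}

Each tropical root is a break point of the lower envelope of the lines y = a_i + i · x (there are 3 lines, with slopes 0, 1, ..., 2). Only the lines that attain the minimum somewhere contribute to roots; other lines are dominated. Here the surviving (envelope) indices are i = 2, i = 1, i = 0.
Intersections between consecutive envelope lines give the roots: for adjacent envelope indices i < j the intersection is x = (a_i − a_j) / (j − i). Reading off the sorted break points: {1, 3}.
Verification: at each break x_0, at least two indices attain the minimum of min_i(a_i + i · x_0).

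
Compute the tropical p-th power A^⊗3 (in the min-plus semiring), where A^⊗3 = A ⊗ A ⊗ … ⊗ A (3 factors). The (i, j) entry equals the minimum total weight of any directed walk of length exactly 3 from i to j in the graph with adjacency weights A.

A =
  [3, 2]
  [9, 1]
A^⊗3 =
  [9, 4]
  [11, 3]

Each entry (A^⊗3)_ij equals the minimum over all length-3 walks i = v_0 → v_1 → … → v_3 = j of Σ_t A[v_t][v_{t+1}]. For example, for (i, j) = (0, 1) we minimise over 4 possible intermediate vertex sequences; the minimum is 4, attained along the walk 0 → 1 → 1 → 1.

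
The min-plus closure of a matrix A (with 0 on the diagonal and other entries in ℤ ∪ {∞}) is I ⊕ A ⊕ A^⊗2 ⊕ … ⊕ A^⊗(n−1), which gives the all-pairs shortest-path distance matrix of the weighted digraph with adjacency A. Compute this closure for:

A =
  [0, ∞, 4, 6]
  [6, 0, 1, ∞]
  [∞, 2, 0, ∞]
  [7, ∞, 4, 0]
Closure =
  [0, 6, 4, 6]
  [6, 0, 1, 12]
  [8, 2, 0, 14]
  [7, 6, 4, 0]

This is the Floyd-Warshall all-pairs shortest-path computation. For each intermediate vertex k = 0, 1, …, 3, update dist[i][j] ← min(dist[i][j], dist[i][k] + dist[k][j]). The final matrix gives, for each (i, j), the minimum total weight of any directed path from i to j (possibly empty when i = j).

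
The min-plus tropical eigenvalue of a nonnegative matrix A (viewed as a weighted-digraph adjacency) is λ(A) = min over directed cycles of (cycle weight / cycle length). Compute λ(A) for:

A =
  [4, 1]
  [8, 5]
λ(A) = 4

Enumerate directed cycles and compute their means (weight / length). Sample:
  cycle 0 → 0: weight = 4, length = 1, mean = 4/1 ≈ 4.000
  cycle 1 → 1: weight = 5, length = 1, mean = 5/1 ≈ 5.000
  cycle 0 → 1 → 0: weight = 9, length = 2, mean = 9/2 ≈ 4.500
  cycle 1 → 0 → 1: weight = 9, length = 2, mean = 9/2 ≈ 4.500
Minimum mean = 4.000, attained e.g. along the cycle 0 → 0 with weight 4 and length 1. So λ(A) = 4/1 = 4.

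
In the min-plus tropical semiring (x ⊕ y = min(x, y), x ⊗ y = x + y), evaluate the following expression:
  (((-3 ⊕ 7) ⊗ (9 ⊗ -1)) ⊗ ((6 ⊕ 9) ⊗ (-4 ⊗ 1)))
(((-3 ⊕ 7) ⊗ (9 ⊗ -1)) ⊗ ((6 ⊕ 9) ⊗ (-4 ⊗ 1))) = 8

Expand innermost to outermost. Recall ⊕ takes the minimum of its arguments and ⊗ takes their sum. Working out the expression (((-3 ⊕ 7) ⊗ (9 ⊗ -1)) ⊗ ((6 ⊕ 9) ⊗ (-4 ⊗ 1))) gives 8.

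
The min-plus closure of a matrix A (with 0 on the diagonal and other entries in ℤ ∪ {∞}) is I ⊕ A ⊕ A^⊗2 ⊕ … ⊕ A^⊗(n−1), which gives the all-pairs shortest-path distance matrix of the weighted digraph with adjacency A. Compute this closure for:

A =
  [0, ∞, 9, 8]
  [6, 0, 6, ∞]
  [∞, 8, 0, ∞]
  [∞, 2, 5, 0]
Closure =
  [0, 10, 9, 8]
  [6, 0, 6, 14]
  [14, 8, 0, 22]
  [8, 2, 5, 0]

This is the Floyd-Warshall all-pairs shortest-path computation. For each intermediate vertex k = 0, 1, …, 3, update dist[i][j] ← min(dist[i][j], dist[i][k] + dist[k][j]). The final matrix gives, for each (i, j), the minimum total weight of any directed path from i to j (possibly empty when i = j).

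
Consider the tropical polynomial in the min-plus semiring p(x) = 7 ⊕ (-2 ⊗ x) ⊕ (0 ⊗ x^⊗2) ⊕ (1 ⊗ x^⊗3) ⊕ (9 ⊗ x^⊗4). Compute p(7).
p(7) = 5

A tropical monomial a ⊗ x^⊗i evaluates to a + i · x. Evaluating each term at x = 7:
  Term 0 contributes 7 + 0 · 7 = 7
  Term 1 contributes -2 + 1 · 7 = 5
  Term 2 contributes 0 + 2 · 7 = 14
  Term 3 contributes 1 + 3 · 7 = 22
  Term 4 contributes 9 + 4 · 7 = 37
p(7) = ⊕ of these = min[7, 5, 14, 22, 37] = 5.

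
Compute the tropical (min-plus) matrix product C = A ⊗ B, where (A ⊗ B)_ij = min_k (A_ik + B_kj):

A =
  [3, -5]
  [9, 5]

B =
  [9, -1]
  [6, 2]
A ⊗ B =
  [1, -3]
  [11, 7]

Apply the min-plus product entry-by-entry:
  C[0][0] = min over k of (A[0][0] + B[0][0] = 3 + 9 = 12, A[0][1] + B[1][0] = -5 + 6 = 1) = 1 (attained at k = 1)
  C[0][1] = min over k of (A[0][0] + B[0][1] = 3 + -1 = 2, A[0][1] + B[1][1] = -5 + 2 = -3) = -3 (attained at k = 1)
  C[1][0] = min over k of (A[1][0] + B[0][0] = 9 + 9 = 18, A[1][1] + B[1][0] = 5 + 6 = 11) = 11 (attained at k = 1)
  C[1][1] = min over k of (A[1][0] + B[0][1] = 9 + -1 = 8, A[1][1] + B[1][1] = 5 + 2 = 7) = 7 (attained at k = 1)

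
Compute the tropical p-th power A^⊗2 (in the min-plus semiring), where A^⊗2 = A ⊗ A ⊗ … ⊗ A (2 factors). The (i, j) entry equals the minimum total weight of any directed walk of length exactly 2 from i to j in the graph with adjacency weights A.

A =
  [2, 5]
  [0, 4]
A^⊗2 =
  [4, 7]
  [2, 5]

Each entry (A^⊗2)_ij equals the minimum over all length-2 walks i = v_0 → v_1 → … → v_2 = j of Σ_t A[v_t][v_{t+1}]. For example, for (i, j) = (0, 1) we minimise over 2 possible intermediate vertex sequences; the minimum is 7, attained along the walk 0 → 0 → 1.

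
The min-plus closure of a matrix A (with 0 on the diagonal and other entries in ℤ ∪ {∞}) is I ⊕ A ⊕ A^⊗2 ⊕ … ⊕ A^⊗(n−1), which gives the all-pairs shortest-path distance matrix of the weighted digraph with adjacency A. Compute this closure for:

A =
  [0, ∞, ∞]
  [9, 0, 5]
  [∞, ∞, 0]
Closure =
  [0, ∞, ∞]
  [9, 0, 5]
  [∞, ∞, 0]

This is the Floyd-Warshall all-pairs shortest-path computation. For each intermediate vertex k = 0, 1, …, 2, update dist[i][j] ← min(dist[i][j], dist[i][k] + dist[k][j]). The final matrix gives, for each (i, j), the minimum total weight of any directed path from i to j (possibly empty when i = j).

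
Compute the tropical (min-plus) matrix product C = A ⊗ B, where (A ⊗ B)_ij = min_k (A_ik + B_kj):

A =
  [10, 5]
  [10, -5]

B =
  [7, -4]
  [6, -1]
A ⊗ B =
  [11, 4]
  [1, -6]

Apply the min-plus product entry-by-entry:
  C[0][0] = min over k of (A[0][0] + B[0][0] = 10 + 7 = 17, A[0][1] + B[1][0] = 5 + 6 = 11) = 11 (attained at k = 1)
  C[0][1] = min over k of (A[0][0] + B[0][1] = 10 + -4 = 6, A[0][1] + B[1][1] = 5 + -1 = 4) = 4 (attained at k = 1)
  C[1][0] = min over k of (A[1][0] + B[0][0] = 10 + 7 = 17, A[1][1] + B[1][0] = -5 + 6 = 1) = 1 (attained at k = 1)
  C[1][1] = min over k of (A[1][0] + B[0][1] = 10 + -4 = 6, A[1][1] + B[1][1] = -5 + -1 = -6) = -6 (attained at k = 1)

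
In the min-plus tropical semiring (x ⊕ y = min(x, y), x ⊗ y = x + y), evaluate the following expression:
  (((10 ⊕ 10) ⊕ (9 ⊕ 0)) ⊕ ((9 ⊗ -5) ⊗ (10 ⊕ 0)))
(((10 ⊕ 10) ⊕ (9 ⊕ 0)) ⊕ ((9 ⊗ -5) ⊗ (10 ⊕ 0))) = 0

Expand innermost to outermost. Recall ⊕ takes the minimum of its arguments and ⊗ takes their sum. Working out the expression (((10 ⊕ 10) ⊕ (9 ⊕ 0)) ⊕ ((9 ⊗ -5) ⊗ (10 ⊕ 0))) gives 0.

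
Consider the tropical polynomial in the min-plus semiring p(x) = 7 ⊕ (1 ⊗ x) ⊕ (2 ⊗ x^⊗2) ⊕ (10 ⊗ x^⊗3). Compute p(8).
p(8) = 7

A tropical monomial a ⊗ x^⊗i evaluates to a + i · x. Evaluating each term at x = 8:
  Term 0 contributes 7 + 0 · 8 = 7
  Term 1 contributes 1 + 1 · 8 = 9
  Term 2 contributes 2 + 2 · 8 = 18
  Term 3 contributes 10 + 3 · 8 = 34
p(8) = ⊕ of these = min[7, 9, 18, 34] = 7.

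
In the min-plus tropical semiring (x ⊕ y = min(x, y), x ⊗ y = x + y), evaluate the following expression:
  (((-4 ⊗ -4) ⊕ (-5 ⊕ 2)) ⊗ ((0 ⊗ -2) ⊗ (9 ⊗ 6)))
(((-4 ⊗ -4) ⊕ (-5 ⊕ 2)) ⊗ ((0 ⊗ -2) ⊗ (9 ⊗ 6))) = 5

Expand innermost to outermost. Recall ⊕ takes the minimum of its arguments and ⊗ takes their sum. Working out the expression (((-4 ⊗ -4) ⊕ (-5 ⊕ 2)) ⊗ ((0 ⊗ -2) ⊗ (9 ⊗ 6))) gives 5.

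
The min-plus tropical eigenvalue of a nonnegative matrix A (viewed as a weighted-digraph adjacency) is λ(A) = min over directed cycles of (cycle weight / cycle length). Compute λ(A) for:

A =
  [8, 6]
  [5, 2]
λ(A) = 2

Enumerate directed cycles and compute their means (weight / length). Sample:
  cycle 0 → 0: weight = 8, length = 1, mean = 8/1 ≈ 8.000
  cycle 1 → 1: weight = 2, length = 1, mean = 2/1 ≈ 2.000
  cycle 0 → 1 → 0: weight = 11, length = 2, mean = 11/2 ≈ 5.500
  cycle 1 → 0 → 1: weight = 11, length = 2, mean = 11/2 ≈ 5.500
Minimum mean = 2.000, attained e.g. along the cycle 1 → 1 with weight 2 and length 1. So λ(A) = 2/1 = 2.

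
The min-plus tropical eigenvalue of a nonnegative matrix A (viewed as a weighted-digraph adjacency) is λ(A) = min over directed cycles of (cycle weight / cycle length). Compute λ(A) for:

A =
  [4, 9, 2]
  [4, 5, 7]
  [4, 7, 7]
λ(A) = 3

Enumerate directed cycles and compute their means (weight / length). Sample:
  cycle 0 → 0: weight = 4, length = 1, mean = 4/1 ≈ 4.000
  cycle 1 → 1: weight = 5, length = 1, mean = 5/1 ≈ 5.000
  cycle 2 → 2: weight = 7, length = 1, mean = 7/1 ≈ 7.000
  cycle 0 → 1 → 0: weight = 13, length = 2, mean = 13/2 ≈ 6.500
  cycle 0 → 2 → 0: weight = 6, length = 2, mean = 6/2 ≈ 3.000
  cycle 1 → 0 → 1: weight = 13, length = 2, mean = 13/2 ≈ 6.500
Minimum mean = 3.000, attained e.g. along the cycle 0 → 2 → 0 with weight 6 and length 2. So λ(A) = 6/2 = 3.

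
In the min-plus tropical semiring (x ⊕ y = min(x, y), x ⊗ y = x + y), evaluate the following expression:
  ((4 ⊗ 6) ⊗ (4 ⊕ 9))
((4 ⊗ 6) ⊗ (4 ⊕ 9)) = 14

Expand innermost to outermost. Recall ⊕ takes the minimum of its arguments and ⊗ takes their sum. Working out the expression ((4 ⊗ 6) ⊗ (4 ⊕ 9)) gives 14.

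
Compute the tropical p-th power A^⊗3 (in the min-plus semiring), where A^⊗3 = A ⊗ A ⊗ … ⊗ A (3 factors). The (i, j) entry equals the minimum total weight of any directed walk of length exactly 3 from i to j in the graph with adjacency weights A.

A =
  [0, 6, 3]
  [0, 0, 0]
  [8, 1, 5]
A^⊗3 =
  [0, 4, 3]
  [0, 0, 0]
  [1, 1, 1]

Each entry (A^⊗3)_ij equals the minimum over all length-3 walks i = v_0 → v_1 → … → v_3 = j of Σ_t A[v_t][v_{t+1}]. For example, for (i, j) = (0, 2) we minimise over 9 possible intermediate vertex sequences; the minimum is 3, attained along the walk 0 → 0 → 0 → 2.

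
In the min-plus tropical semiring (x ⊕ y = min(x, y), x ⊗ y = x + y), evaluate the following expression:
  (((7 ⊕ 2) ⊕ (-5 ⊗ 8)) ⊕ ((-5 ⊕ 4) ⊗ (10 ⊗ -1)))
(((7 ⊕ 2) ⊕ (-5 ⊗ 8)) ⊕ ((-5 ⊕ 4) ⊗ (10 ⊗ -1))) = 2

Expand innermost to outermost. Recall ⊕ takes the minimum of its arguments and ⊗ takes their sum. Working out the expression (((7 ⊕ 2) ⊕ (-5 ⊗ 8)) ⊕ ((-5 ⊕ 4) ⊗ (10 ⊗ -1))) gives 2.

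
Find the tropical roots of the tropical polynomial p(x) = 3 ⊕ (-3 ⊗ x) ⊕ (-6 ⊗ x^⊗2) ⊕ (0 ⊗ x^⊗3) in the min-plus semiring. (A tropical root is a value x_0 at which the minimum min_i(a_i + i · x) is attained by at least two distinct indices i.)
Roots: {-6, 3, 6}

Each tropical root is a break point of the lower envelope of the lines y = a_i + i · x (there are 4 lines, with slopes 0, 1, ..., 3). Only the lines that attain the minimum somewhere contribute to roots; other lines are dominated. Here the surviving (envelope) indices are i = 3, i = 2, i = 1, i = 0.
Intersections between consecutive envelope lines give the roots: for adjacent envelope indices i < j the intersection is x = (a_i − a_j) / (j − i). Reading off the sorted break points: {-6, 3, 6}.
Verification: at each break x_0, at least two indices attain the minimum of min_i(a_i + i · x_0).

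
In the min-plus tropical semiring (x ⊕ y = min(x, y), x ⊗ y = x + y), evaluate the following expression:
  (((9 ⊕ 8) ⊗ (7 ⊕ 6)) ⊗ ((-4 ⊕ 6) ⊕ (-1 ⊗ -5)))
(((9 ⊕ 8) ⊗ (7 ⊕ 6)) ⊗ ((-4 ⊕ 6) ⊕ (-1 ⊗ -5))) = 8

Expand innermost to outermost. Recall ⊕ takes the minimum of its arguments and ⊗ takes their sum. Working out the expression (((9 ⊕ 8) ⊗ (7 ⊕ 6)) ⊗ ((-4 ⊕ 6) ⊕ (-1 ⊗ -5))) gives 8.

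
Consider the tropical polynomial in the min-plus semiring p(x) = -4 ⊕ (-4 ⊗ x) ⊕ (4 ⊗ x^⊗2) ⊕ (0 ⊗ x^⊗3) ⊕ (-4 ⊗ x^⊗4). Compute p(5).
p(5) = -4

A tropical monomial a ⊗ x^⊗i evaluates to a + i · x. Evaluating each term at x = 5:
  Term 0 contributes -4 + 0 · 5 = -4
  Term 1 contributes -4 + 1 · 5 = 1
  Term 2 contributes 4 + 2 · 5 = 14
  Term 3 contributes 0 + 3 · 5 = 15
  Term 4 contributes -4 + 4 · 5 = 16
p(5) = ⊕ of these = min[-4, 1, 14, 15, 16] = -4.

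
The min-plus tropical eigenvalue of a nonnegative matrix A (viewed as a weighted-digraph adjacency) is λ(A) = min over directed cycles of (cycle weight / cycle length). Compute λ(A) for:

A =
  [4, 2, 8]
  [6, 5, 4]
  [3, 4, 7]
λ(A) = 3

Enumerate directed cycles and compute their means (weight / length). Sample:
  cycle 0 → 0: weight = 4, length = 1, mean = 4/1 ≈ 4.000
  cycle 1 → 1: weight = 5, length = 1, mean = 5/1 ≈ 5.000
  cycle 2 → 2: weight = 7, length = 1, mean = 7/1 ≈ 7.000
  cycle 0 → 1 → 0: weight = 8, length = 2, mean = 8/2 ≈ 4.000
  cycle 0 → 2 → 0: weight = 11, length = 2, mean = 11/2 ≈ 5.500
  cycle 1 → 0 → 1: weight = 8, length = 2, mean = 8/2 ≈ 4.000
Minimum mean = 3.000, attained e.g. along the cycle 0 → 1 → 2 → 0 with weight 9 and length 3. So λ(A) = 9/3 = 3.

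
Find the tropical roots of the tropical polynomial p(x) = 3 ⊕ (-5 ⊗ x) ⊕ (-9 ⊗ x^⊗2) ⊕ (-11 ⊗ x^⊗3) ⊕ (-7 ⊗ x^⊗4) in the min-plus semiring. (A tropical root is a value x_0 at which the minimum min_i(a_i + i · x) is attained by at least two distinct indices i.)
Roots: {-4, 2, 4, 8}

Each tropical root is a break point of the lower envelope of the lines y = a_i + i · x (there are 5 lines, with slopes 0, 1, ..., 4). Only the lines that attain the minimum somewhere contribute to roots; other lines are dominated. Here the surviving (envelope) indices are i = 4, i = 3, i = 2, i = 1, i = 0.
Intersections between consecutive envelope lines give the roots: for adjacent envelope indices i < j the intersection is x = (a_i − a_j) / (j − i). Reading off the sorted break points: {-4, 2, 4, 8}.
Verification: at each break x_0, at least two indices attain the minimum of min_i(a_i + i · x_0).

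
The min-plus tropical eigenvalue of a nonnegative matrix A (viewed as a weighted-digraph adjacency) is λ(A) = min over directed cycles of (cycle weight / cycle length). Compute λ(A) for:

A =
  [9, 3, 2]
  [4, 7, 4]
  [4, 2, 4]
λ(A) = 8/3

Enumerate directed cycles and compute their means (weight / length). Sample:
  cycle 0 → 0: weight = 9, length = 1, mean = 9/1 ≈ 9.000
  cycle 1 → 1: weight = 7, length = 1, mean = 7/1 ≈ 7.000
  cycle 2 → 2: weight = 4, length = 1, mean = 4/1 ≈ 4.000
  cycle 0 → 1 → 0: weight = 7, length = 2, mean = 7/2 ≈ 3.500
  cycle 0 → 2 → 0: weight = 6, length = 2, mean = 6/2 ≈ 3.000
  cycle 1 → 0 → 1: weight = 7, length = 2, mean = 7/2 ≈ 3.500
Minimum mean = 2.667, attained e.g. along the cycle 0 → 2 → 1 → 0 with weight 8 and length 3. So λ(A) = 8/3 = 8/3.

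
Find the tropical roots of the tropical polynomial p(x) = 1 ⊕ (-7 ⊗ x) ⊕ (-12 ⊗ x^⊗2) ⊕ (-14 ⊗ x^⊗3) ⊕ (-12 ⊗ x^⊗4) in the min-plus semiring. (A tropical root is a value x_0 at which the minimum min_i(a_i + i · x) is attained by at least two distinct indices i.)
Roots: {-2, 2, 5, 8}

Each tropical root is a break point of the lower envelope of the lines y = a_i + i · x (there are 5 lines, with slopes 0, 1, ..., 4). Only the lines that attain the minimum somewhere contribute to roots; other lines are dominated. Here the surviving (envelope) indices are i = 4, i = 3, i = 2, i = 1, i = 0.
Intersections between consecutive envelope lines give the roots: for adjacent envelope indices i < j the intersection is x = (a_i − a_j) / (j − i). Reading off the sorted break points: {-2, 2, 5, 8}.
Verification: at each break x_0, at least two indices attain the minimum of min_i(a_i + i · x_0).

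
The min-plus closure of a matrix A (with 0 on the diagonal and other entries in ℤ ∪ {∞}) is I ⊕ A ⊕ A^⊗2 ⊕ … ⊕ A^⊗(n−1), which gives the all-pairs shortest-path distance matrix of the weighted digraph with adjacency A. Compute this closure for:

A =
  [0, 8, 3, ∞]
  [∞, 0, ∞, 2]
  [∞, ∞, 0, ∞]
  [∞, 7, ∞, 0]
Closure =
  [0, 8, 3, 10]
  [∞, 0, ∞, 2]
  [∞, ∞, 0, ∞]
  [∞, 7, ∞, 0]

This is the Floyd-Warshall all-pairs shortest-path computation. For each intermediate vertex k = 0, 1, …, 3, update dist[i][j] ← min(dist[i][j], dist[i][k] + dist[k][j]). The final matrix gives, for each (i, j), the minimum total weight of any directed path from i to j (possibly empty when i = j).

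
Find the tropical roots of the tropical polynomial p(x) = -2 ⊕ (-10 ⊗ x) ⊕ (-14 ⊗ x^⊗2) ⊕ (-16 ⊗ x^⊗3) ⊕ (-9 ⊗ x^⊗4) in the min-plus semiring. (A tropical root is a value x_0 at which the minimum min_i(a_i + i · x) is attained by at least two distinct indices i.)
Roots: {-7, 2, 4, 8}

Each tropical root is a break point of the lower envelope of the lines y = a_i + i · x (there are 5 lines, with slopes 0, 1, ..., 4). Only the lines that attain the minimum somewhere contribute to roots; other lines are dominated. Here the surviving (envelope) indices are i = 4, i = 3, i = 2, i = 1, i = 0.
Intersections between consecutive envelope lines give the roots: for adjacent envelope indices i < j the intersection is x = (a_i − a_j) / (j − i). Reading off the sorted break points: {-7, 2, 4, 8}.
Verification: at each break x_0, at least two indices attain the minimum of min_i(a_i + i · x_0).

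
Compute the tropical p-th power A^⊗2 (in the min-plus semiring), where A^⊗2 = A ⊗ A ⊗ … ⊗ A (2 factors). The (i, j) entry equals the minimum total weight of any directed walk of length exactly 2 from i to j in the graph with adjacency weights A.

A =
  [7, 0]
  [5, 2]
A^⊗2 =
  [5, 2]
  [7, 4]

Each entry (A^⊗2)_ij equals the minimum over all length-2 walks i = v_0 → v_1 → … → v_2 = j of Σ_t A[v_t][v_{t+1}]. For example, for (i, j) = (0, 1) we minimise over 2 possible intermediate vertex sequences; the minimum is 2, attained along the walk 0 → 1 → 1.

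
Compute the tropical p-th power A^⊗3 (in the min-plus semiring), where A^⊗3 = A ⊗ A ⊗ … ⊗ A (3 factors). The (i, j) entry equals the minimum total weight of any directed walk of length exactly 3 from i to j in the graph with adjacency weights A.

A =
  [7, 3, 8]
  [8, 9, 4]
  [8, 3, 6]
A^⊗3 =
  [15, 10, 13]
  [15, 13, 11]
  [15, 10, 13]

Each entry (A^⊗3)_ij equals the minimum over all length-3 walks i = v_0 → v_1 → … → v_3 = j of Σ_t A[v_t][v_{t+1}]. For example, for (i, j) = (0, 2) we minimise over 9 possible intermediate vertex sequences; the minimum is 13, attained along the walk 0 → 1 → 2 → 2.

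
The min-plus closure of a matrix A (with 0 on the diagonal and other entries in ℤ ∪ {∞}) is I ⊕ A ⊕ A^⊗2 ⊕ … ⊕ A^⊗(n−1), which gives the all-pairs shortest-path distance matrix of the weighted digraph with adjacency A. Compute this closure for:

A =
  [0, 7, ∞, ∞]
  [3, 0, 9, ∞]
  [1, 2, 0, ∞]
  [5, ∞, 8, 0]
Closure =
  [0, 7, 16, ∞]
  [3, 0, 9, ∞]
  [1, 2, 0, ∞]
  [5, 10, 8, 0]

This is the Floyd-Warshall all-pairs shortest-path computation. For each intermediate vertex k = 0, 1, …, 3, update dist[i][j] ← min(dist[i][j], dist[i][k] + dist[k][j]). The final matrix gives, for each (i, j), the minimum total weight of any directed path from i to j (possibly empty when i = j).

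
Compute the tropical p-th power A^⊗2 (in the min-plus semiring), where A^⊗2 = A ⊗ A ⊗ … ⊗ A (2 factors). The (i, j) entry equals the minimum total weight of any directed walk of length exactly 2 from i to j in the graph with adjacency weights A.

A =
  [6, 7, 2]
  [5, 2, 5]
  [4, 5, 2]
A^⊗2 =
  [6, 7, 4]
  [7, 4, 7]
  [6, 7, 4]

Each entry (A^⊗2)_ij equals the minimum over all length-2 walks i = v_0 → v_1 → … → v_2 = j of Σ_t A[v_t][v_{t+1}]. For example, for (i, j) = (0, 2) we minimise over 3 possible intermediate vertex sequences; the minimum is 4, attained along the walk 0 → 2 → 2.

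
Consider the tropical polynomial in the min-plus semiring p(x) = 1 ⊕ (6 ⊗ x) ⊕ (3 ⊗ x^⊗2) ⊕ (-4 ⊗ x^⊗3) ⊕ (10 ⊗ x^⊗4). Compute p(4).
p(4) = 1

A tropical monomial a ⊗ x^⊗i evaluates to a + i · x. Evaluating each term at x = 4:
  Term 0 contributes 1 + 0 · 4 = 1
  Term 1 contributes 6 + 1 · 4 = 10
  Term 2 contributes 3 + 2 · 4 = 11
  Term 3 contributes -4 + 3 · 4 = 8
  Term 4 contributes 10 + 4 · 4 = 26
p(4) = ⊕ of these = min[1, 10, 11, 8, 26] = 1.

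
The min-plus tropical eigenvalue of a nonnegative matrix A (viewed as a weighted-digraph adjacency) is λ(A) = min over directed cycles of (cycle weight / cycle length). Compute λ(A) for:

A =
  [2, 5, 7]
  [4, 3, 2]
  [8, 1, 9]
λ(A) = 3/2

Enumerate directed cycles and compute their means (weight / length). Sample:
  cycle 0 → 0: weight = 2, length = 1, mean = 2/1 ≈ 2.000
  cycle 1 → 1: weight = 3, length = 1, mean = 3/1 ≈ 3.000
  cycle 2 → 2: weight = 9, length = 1, mean = 9/1 ≈ 9.000
  cycle 0 → 1 → 0: weight = 9, length = 2, mean = 9/2 ≈ 4.500
  cycle 0 → 2 → 0: weight = 15, length = 2, mean = 15/2 ≈ 7.500
  cycle 1 → 0 → 1: weight = 9, length = 2, mean = 9/2 ≈ 4.500
Minimum mean = 1.500, attained e.g. along the cycle 1 → 2 → 1 with weight 3 and length 2. So λ(A) = 3/2 = 3/2.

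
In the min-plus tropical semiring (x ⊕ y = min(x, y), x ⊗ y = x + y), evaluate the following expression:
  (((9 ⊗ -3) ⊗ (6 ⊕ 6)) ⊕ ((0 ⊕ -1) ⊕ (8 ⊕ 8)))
(((9 ⊗ -3) ⊗ (6 ⊕ 6)) ⊕ ((0 ⊕ -1) ⊕ (8 ⊕ 8))) = -1

Expand innermost to outermost. Recall ⊕ takes the minimum of its arguments and ⊗ takes their sum. Working out the expression (((9 ⊗ -3) ⊗ (6 ⊕ 6)) ⊕ ((0 ⊕ -1) ⊕ (8 ⊕ 8))) gives -1.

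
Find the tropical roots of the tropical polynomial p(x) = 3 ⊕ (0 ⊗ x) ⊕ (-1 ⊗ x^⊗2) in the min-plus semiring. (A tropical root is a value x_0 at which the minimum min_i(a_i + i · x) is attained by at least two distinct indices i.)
Roots: {1, 3}

Each tropical root is a break point of the lower envelope of the lines y = a_i + i · x (there are 3 lines, with slopes 0, 1, ..., 2). Only the lines that attain the minimum somewhere contribute to roots; other lines are dominated. Here the surviving (envelope) indices are i = 2, i = 1, i = 0.
Intersections between consecutive envelope lines give the roots: for adjacent envelope indices i < j the intersection is x = (a_i − a_j) / (j − i). Reading off the sorted break points: {1, 3}.
Verification: at each break x_0, at least two indices attain the minimum of min_i(a_i + i · x_0).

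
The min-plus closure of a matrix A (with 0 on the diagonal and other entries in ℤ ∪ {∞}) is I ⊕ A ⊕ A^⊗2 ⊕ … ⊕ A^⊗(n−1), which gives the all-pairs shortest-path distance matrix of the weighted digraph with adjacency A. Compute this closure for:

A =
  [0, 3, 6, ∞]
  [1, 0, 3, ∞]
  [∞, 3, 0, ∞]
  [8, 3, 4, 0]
Closure =
  [0, 3, 6, ∞]
  [1, 0, 3, ∞]
  [4, 3, 0, ∞]
  [4, 3, 4, 0]

This is the Floyd-Warshall all-pairs shortest-path computation. For each intermediate vertex k = 0, 1, …, 3, update dist[i][j] ← min(dist[i][j], dist[i][k] + dist[k][j]). The final matrix gives, for each (i, j), the minimum total weight of any directed path from i to j (possibly empty when i = j).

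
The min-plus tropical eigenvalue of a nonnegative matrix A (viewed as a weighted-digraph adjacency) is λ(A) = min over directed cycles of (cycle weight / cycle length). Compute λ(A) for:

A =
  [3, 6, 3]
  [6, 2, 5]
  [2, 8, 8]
λ(A) = 2

Enumerate directed cycles and compute their means (weight / length). Sample:
  cycle 0 → 0: weight = 3, length = 1, mean = 3/1 ≈ 3.000
  cycle 1 → 1: weight = 2, length = 1, mean = 2/1 ≈ 2.000
  cycle 2 → 2: weight = 8, length = 1, mean = 8/1 ≈ 8.000
  cycle 0 → 1 → 0: weight = 12, length = 2, mean = 12/2 ≈ 6.000
  cycle 0 → 2 → 0: weight = 5, length = 2, mean = 5/2 ≈ 2.500
  cycle 1 → 0 → 1: weight = 12, length = 2, mean = 12/2 ≈ 6.000
Minimum mean = 2.000, attained e.g. along the cycle 1 → 1 with weight 2 and length 1. So λ(A) = 2/1 = 2.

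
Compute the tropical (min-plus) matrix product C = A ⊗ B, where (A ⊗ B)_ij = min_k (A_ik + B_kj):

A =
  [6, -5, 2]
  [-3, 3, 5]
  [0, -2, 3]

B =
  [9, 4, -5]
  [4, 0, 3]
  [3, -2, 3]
A ⊗ B =
  [-1, -5, -2]
  [6, 1, -8]
  [2, -2, -5]

Apply the min-plus product entry-by-entry:
  C[0][0] = min over k of (A[0][0] + B[0][0] = 6 + 9 = 15, A[0][1] + B[1][0] = -5 + 4 = -1, A[0][2] + B[2][0] = 2 + 3 = 5) = -1 (attained at k = 1)
  C[0][1] = min over k of (A[0][0] + B[0][1] = 6 + 4 = 10, A[0][1] + B[1][1] = -5 + 0 = -5, A[0][2] + B[2][1] = 2 + -2 = 0) = -5 (attained at k = 1)
  C[0][2] = min over k of (A[0][0] + B[0][2] = 6 + -5 = 1, A[0][1] + B[1][2] = -5 + 3 = -2, A[0][2] + B[2][2] = 2 + 3 = 5) = -2 (attained at k = 1)
  C[1][0] = min over k of (A[1][0] + B[0][0] = -3 + 9 = 6, A[1][1] + B[1][0] = 3 + 4 = 7, A[1][2] + B[2][0] = 5 + 3 = 8) = 6 (attained at k = 0)
  C[1][1] = min over k of (A[1][0] + B[0][1] = -3 + 4 = 1, A[1][1] + B[1][1] = 3 + 0 = 3, A[1][2] + B[2][1] = 5 + -2 = 3) = 1 (attained at k = 0)
  C[1][2] = min over k of (A[1][0] + B[0][2] = -3 + -5 = -8, A[1][1] + B[1][2] = 3 + 3 = 6, A[1][2] + B[2][2] = 5 + 3 = 8) = -8 (attained at k = 0)
  C[2][0] = min over k of (A[2][0] + B[0][0] = 0 + 9 = 9, A[2][1] + B[1][0] = -2 + 4 = 2, A[2][2] + B[2][0] = 3 + 3 = 6) = 2 (attained at k = 1)
  C[2][1] = min over k of (A[2][0] + B[0][1] = 0 + 4 = 4, A[2][1] + B[1][1] = -2 + 0 = -2, A[2][2] + B[2][1] = 3 + -2 = 1) = -2 (attained at k = 1)
  C[2][2] = min over k of (A[2][0] + B[0][2] = 0 + -5 = -5, A[2][1] + B[1][2] = -2 + 3 = 1, A[2][2] + B[2][2] = 3 + 3 = 6) = -5 (attained at k = 0)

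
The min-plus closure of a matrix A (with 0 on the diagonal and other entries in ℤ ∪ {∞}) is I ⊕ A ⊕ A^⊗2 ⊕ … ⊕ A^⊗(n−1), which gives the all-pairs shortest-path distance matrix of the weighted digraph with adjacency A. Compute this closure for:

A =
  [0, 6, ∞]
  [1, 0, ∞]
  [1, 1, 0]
Closure =
  [0, 6, ∞]
  [1, 0, ∞]
  [1, 1, 0]

This is the Floyd-Warshall all-pairs shortest-path computation. For each intermediate vertex k = 0, 1, …, 2, update dist[i][j] ← min(dist[i][j], dist[i][k] + dist[k][j]). The final matrix gives, for each (i, j), the minimum total weight of any directed path from i to j (possibly empty when i = j).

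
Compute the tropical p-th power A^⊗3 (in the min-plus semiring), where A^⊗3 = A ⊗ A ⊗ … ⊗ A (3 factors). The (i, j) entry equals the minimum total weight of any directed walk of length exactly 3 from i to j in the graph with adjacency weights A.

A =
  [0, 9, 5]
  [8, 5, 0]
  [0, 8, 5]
A^⊗3 =
  [0, 9, 5]
  [0, 9, 5]
  [0, 9, 5]

Each entry (A^⊗3)_ij equals the minimum over all length-3 walks i = v_0 → v_1 → … → v_3 = j of Σ_t A[v_t][v_{t+1}]. For example, for (i, j) = (0, 2) we minimise over 9 possible intermediate vertex sequences; the minimum is 5, attained along the walk 0 → 0 → 0 → 2.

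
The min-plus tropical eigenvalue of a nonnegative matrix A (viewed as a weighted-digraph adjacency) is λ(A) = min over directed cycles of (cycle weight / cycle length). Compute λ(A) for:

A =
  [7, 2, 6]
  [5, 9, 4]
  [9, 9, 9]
λ(A) = 7/2

Enumerate directed cycles and compute their means (weight / length). Sample:
  cycle 0 → 0: weight = 7, length = 1, mean = 7/1 ≈ 7.000
  cycle 1 → 1: weight = 9, length = 1, mean = 9/1 ≈ 9.000
  cycle 2 → 2: weight = 9, length = 1, mean = 9/1 ≈ 9.000
  cycle 0 → 1 → 0: weight = 7, length = 2, mean = 7/2 ≈ 3.500
  cycle 0 → 2 → 0: weight = 15, length = 2, mean = 15/2 ≈ 7.500
  cycle 1 → 0 → 1: weight = 7, length = 2, mean = 7/2 ≈ 3.500
Minimum mean = 3.500, attained e.g. along the cycle 0 → 1 → 0 with weight 7 and length 2. So λ(A) = 7/2 = 7/2.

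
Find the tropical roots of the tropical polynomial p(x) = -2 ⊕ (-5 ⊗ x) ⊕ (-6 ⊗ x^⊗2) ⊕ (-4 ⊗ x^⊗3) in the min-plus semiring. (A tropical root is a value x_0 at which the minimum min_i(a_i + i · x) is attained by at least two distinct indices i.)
Roots: {-2, 1, 3}

Each tropical root is a break point of the lower envelope of the lines y = a_i + i · x (there are 4 lines, with slopes 0, 1, ..., 3). Only the lines that attain the minimum somewhere contribute to roots; other lines are dominated. Here the surviving (envelope) indices are i = 3, i = 2, i = 1, i = 0.
Intersections between consecutive envelope lines give the roots: for adjacent envelope indices i < j the intersection is x = (a_i − a_j) / (j − i). Reading off the sorted break points: {-2, 1, 3}.
Verification: at each break x_0, at least two indices attain the minimum of min_i(a_i + i · x_0).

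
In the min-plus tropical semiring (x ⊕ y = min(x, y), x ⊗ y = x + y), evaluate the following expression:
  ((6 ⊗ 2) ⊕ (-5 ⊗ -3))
((6 ⊗ 2) ⊕ (-5 ⊗ -3)) = -8

Expand innermost to outermost. Recall ⊕ takes the minimum of its arguments and ⊗ takes their sum. Working out the expression ((6 ⊗ 2) ⊕ (-5 ⊗ -3)) gives -8.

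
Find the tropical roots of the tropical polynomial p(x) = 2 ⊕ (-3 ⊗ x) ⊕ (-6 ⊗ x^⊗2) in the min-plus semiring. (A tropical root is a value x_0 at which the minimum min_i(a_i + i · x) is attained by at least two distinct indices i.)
Roots: {3, 5}

Each tropical root is a break point of the lower envelope of the lines y = a_i + i · x (there are 3 lines, with slopes 0, 1, ..., 2). Only the lines that attain the minimum somewhere contribute to roots; other lines are dominated. Here the surviving (envelope) indices are i = 2, i = 1, i = 0.
Intersections between consecutive envelope lines give the roots: for adjacent envelope indices i < j the intersection is x = (a_i − a_j) / (j − i). Reading off the sorted break points: {3, 5}.
Verification: at each break x_0, at least two indices attain the minimum of min_i(a_i + i · x_0).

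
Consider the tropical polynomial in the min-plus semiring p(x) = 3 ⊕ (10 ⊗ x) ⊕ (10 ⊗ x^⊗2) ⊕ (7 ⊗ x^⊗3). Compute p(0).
p(0) = 3

A tropical monomial a ⊗ x^⊗i evaluates to a + i · x. Evaluating each term at x = 0:
  Term 0 contributes 3 + 0 · 0 = 3
  Term 1 contributes 10 + 1 · 0 = 10
  Term 2 contributes 10 + 2 · 0 = 10
  Term 3 contributes 7 + 3 · 0 = 7
p(0) = ⊕ of these = min[3, 10, 10, 7] = 3.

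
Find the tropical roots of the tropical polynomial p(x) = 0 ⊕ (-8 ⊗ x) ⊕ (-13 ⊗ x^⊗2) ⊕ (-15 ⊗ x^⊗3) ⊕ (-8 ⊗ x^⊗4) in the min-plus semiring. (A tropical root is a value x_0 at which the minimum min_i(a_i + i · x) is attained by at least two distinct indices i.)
Roots: {-7, 2, 5, 8}

Each tropical root is a break point of the lower envelope of the lines y = a_i + i · x (there are 5 lines, with slopes 0, 1, ..., 4). Only the lines that attain the minimum somewhere contribute to roots; other lines are dominated. Here the surviving (envelope) indices are i = 4, i = 3, i = 2, i = 1, i = 0.
Intersections between consecutive envelope lines give the roots: for adjacent envelope indices i < j the intersection is x = (a_i − a_j) / (j − i). Reading off the sorted break points: {-7, 2, 5, 8}.
Verification: at each break x_0, at least two indices attain the minimum of min_i(a_i + i · x_0).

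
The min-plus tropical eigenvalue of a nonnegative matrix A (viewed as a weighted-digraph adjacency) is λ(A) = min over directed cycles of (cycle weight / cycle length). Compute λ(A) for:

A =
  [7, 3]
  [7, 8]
λ(A) = 5

Enumerate directed cycles and compute their means (weight / length). Sample:
  cycle 0 → 0: weight = 7, length = 1, mean = 7/1 ≈ 7.000
  cycle 1 → 1: weight = 8, length = 1, mean = 8/1 ≈ 8.000
  cycle 0 → 1 → 0: weight = 10, length = 2, mean = 10/2 ≈ 5.000
  cycle 1 → 0 → 1: weight = 10, length = 2, mean = 10/2 ≈ 5.000
Minimum mean = 5.000, attained e.g. along the cycle 0 → 1 → 0 with weight 10 and length 2. So λ(A) = 10/2 = 5.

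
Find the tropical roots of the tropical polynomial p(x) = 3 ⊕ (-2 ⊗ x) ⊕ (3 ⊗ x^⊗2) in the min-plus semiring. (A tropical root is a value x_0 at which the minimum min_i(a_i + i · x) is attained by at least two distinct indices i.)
Roots: {-5, 5}

Each tropical root is a break point of the lower envelope of the lines y = a_i + i · x (there are 3 lines, with slopes 0, 1, ..., 2). Only the lines that attain the minimum somewhere contribute to roots; other lines are dominated. Here the surviving (envelope) indices are i = 2, i = 1, i = 0.
Intersections between consecutive envelope lines give the roots: for adjacent envelope indices i < j the intersection is x = (a_i − a_j) / (j − i). Reading off the sorted break points: {-5, 5}.
Verification: at each break x_0, at least two indices attain the minimum of min_i(a_i + i · x_0).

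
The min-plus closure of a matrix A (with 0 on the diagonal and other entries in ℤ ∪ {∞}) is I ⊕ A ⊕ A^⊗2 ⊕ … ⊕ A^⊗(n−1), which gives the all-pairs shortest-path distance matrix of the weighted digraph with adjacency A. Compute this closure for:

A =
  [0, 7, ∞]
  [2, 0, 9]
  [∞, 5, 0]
Closure =
  [0, 7, 16]
  [2, 0, 9]
  [7, 5, 0]

This is the Floyd-Warshall all-pairs shortest-path computation. For each intermediate vertex k = 0, 1, …, 2, update dist[i][j] ← min(dist[i][j], dist[i][k] + dist[k][j]). The final matrix gives, for each (i, j), the minimum total weight of any directed path from i to j (possibly empty when i = j).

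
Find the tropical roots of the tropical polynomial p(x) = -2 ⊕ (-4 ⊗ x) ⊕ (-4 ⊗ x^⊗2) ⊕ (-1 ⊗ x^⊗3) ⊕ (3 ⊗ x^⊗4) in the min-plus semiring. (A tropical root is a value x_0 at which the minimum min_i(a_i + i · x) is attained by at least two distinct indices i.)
Roots: {-4, -3, 0, 2}

Each tropical root is a break point of the lower envelope of the lines y = a_i + i · x (there are 5 lines, with slopes 0, 1, ..., 4). Only the lines that attain the minimum somewhere contribute to roots; other lines are dominated. Here the surviving (envelope) indices are i = 4, i = 3, i = 2, i = 1, i = 0.
Intersections between consecutive envelope lines give the roots: for adjacent envelope indices i < j the intersection is x = (a_i − a_j) / (j − i). Reading off the sorted break points: {-4, -3, 0, 2}.
Verification: at each break x_0, at least two indices attain the minimum of min_i(a_i + i · x_0).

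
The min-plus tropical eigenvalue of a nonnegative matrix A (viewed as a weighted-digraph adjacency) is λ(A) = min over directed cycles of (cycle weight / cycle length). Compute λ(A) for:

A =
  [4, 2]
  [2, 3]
λ(A) = 2

Enumerate directed cycles and compute their means (weight / length). Sample:
  cycle 0 → 0: weight = 4, length = 1, mean = 4/1 ≈ 4.000
  cycle 1 → 1: weight = 3, length = 1, mean = 3/1 ≈ 3.000
  cycle 0 → 1 → 0: weight = 4, length = 2, mean = 4/2 ≈ 2.000
  cycle 1 → 0 → 1: weight = 4, length = 2, mean = 4/2 ≈ 2.000
Minimum mean = 2.000, attained e.g. along the cycle 0 → 1 → 0 with weight 4 and length 2. So λ(A) = 4/2 = 2.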